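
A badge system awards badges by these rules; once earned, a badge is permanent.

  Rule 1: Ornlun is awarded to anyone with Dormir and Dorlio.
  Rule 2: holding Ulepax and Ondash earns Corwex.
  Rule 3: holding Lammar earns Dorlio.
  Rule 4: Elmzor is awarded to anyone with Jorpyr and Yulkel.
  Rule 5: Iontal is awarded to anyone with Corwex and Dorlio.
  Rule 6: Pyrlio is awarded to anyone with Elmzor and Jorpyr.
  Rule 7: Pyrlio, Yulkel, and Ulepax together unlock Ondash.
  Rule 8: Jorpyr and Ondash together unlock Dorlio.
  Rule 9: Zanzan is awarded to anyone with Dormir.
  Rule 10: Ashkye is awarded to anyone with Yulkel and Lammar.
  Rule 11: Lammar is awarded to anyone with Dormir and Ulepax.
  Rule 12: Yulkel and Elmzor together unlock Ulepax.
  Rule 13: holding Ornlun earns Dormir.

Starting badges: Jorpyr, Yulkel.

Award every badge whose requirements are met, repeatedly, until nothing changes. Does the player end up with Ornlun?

No

Ornlun would need Dormir and Dorlio (Rule 1), but Dormir is never earned.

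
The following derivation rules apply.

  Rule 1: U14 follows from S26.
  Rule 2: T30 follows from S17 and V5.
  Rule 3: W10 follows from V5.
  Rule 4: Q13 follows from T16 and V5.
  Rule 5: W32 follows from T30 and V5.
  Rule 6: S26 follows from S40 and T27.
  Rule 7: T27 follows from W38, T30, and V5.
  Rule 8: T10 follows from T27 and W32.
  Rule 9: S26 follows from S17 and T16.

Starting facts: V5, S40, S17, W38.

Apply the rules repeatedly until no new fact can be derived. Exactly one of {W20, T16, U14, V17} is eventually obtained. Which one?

U14

S17 and V5 hold, so T30 follows (Rule 2).
From W38, T30, and V5, Rule 7 gives T27.
S40 and T27 hold, so S26 follows (Rule 6).
S26 holds, so U14 follows (Rule 1).
No rule produces T16, and it is not given. No rule produces V17, and it is not given. No rule produces W20, and it is not given.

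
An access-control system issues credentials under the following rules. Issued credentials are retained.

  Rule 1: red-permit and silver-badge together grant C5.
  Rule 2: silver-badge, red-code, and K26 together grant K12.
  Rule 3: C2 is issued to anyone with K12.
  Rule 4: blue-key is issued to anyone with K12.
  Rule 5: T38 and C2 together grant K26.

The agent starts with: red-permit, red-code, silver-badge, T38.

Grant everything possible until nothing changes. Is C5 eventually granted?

Yes

Holding red-permit and silver-badge grants C5 (Rule 1).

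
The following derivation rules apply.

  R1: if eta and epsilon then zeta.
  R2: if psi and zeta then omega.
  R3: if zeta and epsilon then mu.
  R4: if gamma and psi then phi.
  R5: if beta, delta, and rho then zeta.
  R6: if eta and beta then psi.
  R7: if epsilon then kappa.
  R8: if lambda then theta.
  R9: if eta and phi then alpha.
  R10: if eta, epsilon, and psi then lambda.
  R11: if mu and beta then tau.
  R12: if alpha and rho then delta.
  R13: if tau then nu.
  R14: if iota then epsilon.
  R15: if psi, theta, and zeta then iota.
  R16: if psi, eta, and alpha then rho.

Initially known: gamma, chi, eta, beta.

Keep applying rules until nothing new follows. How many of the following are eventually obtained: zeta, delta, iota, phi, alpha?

From eta and beta, R6 gives psi.
From gamma and psi, R4 gives phi.
From eta and phi, R9 gives alpha.
From psi, eta, and alpha, R16 gives rho.
From alpha and rho, R12 gives delta.
beta, delta, and rho hold, so zeta follows (R5).
zeta: reached.
delta: reached.
iota would need psi, theta, and zeta (R15), but theta is never established.
phi: reached.
alpha: reached.
Reached: zeta, delta, phi, and alpha — 4 of the 5.

4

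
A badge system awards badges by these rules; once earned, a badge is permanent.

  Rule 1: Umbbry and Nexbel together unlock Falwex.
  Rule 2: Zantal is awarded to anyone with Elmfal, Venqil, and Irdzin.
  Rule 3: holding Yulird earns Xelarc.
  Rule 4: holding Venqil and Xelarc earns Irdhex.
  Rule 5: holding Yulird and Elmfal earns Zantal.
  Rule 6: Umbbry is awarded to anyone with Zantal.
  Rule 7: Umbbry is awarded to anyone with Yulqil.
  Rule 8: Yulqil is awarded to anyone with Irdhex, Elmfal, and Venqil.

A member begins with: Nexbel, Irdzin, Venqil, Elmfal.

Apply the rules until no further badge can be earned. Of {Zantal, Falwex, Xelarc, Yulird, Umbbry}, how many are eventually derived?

3

With Elmfal, Venqil, and Irdzin, Zantal is earned (Rule 2).
With Zantal, Umbbry is earned (Rule 6).
With Umbbry and Nexbel, Falwex is earned (Rule 1).
Zantal: reached.
Falwex: reached.
Xelarc would need Yulird (Rule 3), but Yulird is never earned.
No rule produces Yulird, and it is not given.
Umbbry: reached.
Reached: Zantal, Falwex, and Umbbry — 3 of the 5.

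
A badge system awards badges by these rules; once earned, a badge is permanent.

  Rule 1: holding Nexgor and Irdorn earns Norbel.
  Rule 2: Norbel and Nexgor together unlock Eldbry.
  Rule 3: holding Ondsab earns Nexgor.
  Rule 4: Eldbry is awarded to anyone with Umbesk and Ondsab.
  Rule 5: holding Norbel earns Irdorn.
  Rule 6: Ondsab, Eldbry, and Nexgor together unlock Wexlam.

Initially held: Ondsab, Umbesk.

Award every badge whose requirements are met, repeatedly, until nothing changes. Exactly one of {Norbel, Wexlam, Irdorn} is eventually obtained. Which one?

With Umbesk and Ondsab, Eldbry is earned (Rule 4).
With Ondsab, Nexgor is earned (Rule 3).
With Ondsab, Eldbry, and Nexgor, Wexlam is earned (Rule 6).
Norbel would need Nexgor and Irdorn (Rule 1), but Irdorn is never earned. Irdorn would need Norbel (Rule 5), but Norbel is never earned.

Wexlam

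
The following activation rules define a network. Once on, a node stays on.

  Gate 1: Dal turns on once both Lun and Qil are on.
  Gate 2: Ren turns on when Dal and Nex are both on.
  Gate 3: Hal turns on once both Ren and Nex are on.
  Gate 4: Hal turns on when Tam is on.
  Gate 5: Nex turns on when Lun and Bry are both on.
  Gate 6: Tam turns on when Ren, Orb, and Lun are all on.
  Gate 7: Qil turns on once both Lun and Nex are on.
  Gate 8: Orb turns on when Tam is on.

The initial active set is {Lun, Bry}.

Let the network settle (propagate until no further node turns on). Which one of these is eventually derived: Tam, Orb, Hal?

Hal

Lun and Bry are on, so Nex turns on (Gate 5).
Lun and Nex are on, so Qil turns on (Gate 7).
Gate 1: Lun and Qil on → Dal on.
Gate 2: Dal and Nex on → Ren on.
Gate 3: Ren and Nex on → Hal on.
Tam would need Ren, Orb, and Lun (Gate 6), but Orb never turns on. Orb would need Tam (Gate 8), but Tam never turns on.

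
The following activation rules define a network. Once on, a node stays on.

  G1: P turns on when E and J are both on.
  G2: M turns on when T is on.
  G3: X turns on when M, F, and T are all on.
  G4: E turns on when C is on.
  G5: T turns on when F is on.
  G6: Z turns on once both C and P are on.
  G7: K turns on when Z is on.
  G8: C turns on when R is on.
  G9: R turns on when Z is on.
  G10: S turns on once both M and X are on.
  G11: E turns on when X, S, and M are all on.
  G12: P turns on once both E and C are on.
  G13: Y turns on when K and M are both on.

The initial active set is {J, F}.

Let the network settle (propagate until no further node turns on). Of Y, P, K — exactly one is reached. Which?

G5: F on → T on.
G2: T on → M on.
G3: M, F, and T on → X on.
M and X are on, so S turns on (G10).
X, S, and M are on, so E turns on (G11).
G1: E and J on → P on.
K would need Z (G7), but Z never turns on. Y would need K and M (G13), but K never turns on.

P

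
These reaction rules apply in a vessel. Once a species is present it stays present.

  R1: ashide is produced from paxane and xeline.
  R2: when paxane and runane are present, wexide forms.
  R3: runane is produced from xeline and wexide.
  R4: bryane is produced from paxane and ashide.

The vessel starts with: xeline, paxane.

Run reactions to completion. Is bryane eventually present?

Yes

paxane and xeline present → ashide forms (R1).
paxane and ashide present → bryane forms (R4).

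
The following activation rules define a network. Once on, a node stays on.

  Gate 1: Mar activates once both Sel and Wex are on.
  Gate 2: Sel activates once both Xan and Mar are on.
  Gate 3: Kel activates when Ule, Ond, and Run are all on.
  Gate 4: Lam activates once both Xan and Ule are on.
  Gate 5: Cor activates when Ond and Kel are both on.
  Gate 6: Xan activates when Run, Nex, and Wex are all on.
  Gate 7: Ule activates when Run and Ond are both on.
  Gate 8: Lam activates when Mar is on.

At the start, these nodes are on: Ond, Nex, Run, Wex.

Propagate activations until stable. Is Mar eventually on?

Mar would need Sel and Wex (Gate 1), but Sel never turns on.

No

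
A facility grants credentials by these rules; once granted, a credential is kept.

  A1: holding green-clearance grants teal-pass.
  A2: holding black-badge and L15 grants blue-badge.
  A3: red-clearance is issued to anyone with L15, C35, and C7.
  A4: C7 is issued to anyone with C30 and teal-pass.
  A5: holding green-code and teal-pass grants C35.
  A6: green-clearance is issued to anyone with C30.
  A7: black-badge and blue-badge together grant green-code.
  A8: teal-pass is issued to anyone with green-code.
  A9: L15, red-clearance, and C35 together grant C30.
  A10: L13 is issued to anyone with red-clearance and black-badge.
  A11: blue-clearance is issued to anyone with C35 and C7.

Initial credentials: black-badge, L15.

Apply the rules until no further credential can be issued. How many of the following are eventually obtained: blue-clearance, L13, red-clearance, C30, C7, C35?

1

Holding black-badge and L15 grants blue-badge (A2).
Holding black-badge and blue-badge grants green-code (A7).
Holding green-code grants teal-pass (A8).
Holding green-code and teal-pass grants C35 (A5).
blue-clearance would need C35 and C7 (A11), but C7 is never granted.
L13 would need red-clearance and black-badge (A10), but red-clearance is never granted.
red-clearance would need L15, C35, and C7 (A3), but C7 is never granted.
C30 would need L15, red-clearance, and C35 (A9), but red-clearance is never granted.
C7 would need C30 and teal-pass (A4), but C30 is never granted.
C35: reached.
Reached: C35 — 1 of the 6.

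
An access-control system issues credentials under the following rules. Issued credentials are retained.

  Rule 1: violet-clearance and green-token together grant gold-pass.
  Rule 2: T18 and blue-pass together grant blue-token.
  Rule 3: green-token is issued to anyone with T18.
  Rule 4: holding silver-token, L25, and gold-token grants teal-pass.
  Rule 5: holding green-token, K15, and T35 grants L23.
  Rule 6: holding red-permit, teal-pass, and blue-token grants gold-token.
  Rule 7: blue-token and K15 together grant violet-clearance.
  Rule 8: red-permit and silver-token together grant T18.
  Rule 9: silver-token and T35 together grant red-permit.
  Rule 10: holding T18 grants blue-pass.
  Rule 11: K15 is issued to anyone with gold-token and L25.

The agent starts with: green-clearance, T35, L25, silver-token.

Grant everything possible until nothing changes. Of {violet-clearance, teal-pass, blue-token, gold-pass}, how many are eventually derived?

1

Holding silver-token and T35 grants red-permit (Rule 9).
Holding red-permit and silver-token grants T18 (Rule 8).
Holding T18 grants blue-pass (Rule 10).
Holding T18 and blue-pass grants blue-token (Rule 2).
violet-clearance would need blue-token and K15 (Rule 7), but K15 is never granted.
teal-pass would need silver-token, L25, and gold-token (Rule 4), but gold-token is never granted.
blue-token: reached.
gold-pass would need violet-clearance and green-token (Rule 1), but violet-clearance is never granted.
Reached: blue-token — 1 of the 4.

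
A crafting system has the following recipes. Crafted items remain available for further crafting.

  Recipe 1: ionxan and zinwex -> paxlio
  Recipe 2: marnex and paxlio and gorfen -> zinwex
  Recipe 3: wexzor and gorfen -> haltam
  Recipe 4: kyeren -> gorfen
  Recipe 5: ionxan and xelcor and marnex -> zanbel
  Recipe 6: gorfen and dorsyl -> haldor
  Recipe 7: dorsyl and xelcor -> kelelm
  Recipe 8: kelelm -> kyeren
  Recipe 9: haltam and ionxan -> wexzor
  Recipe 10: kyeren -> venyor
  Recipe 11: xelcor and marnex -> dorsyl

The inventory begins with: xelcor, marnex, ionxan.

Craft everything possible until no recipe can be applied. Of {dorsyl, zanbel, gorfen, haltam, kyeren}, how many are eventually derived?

Using Recipe 5, ionxan, xelcor, and marnex make zanbel.
xelcor and marnex -> dorsyl (Recipe 11).
Using Recipe 7, dorsyl and xelcor make kelelm.
Using Recipe 8, kelelm makes kyeren.
kyeren -> gorfen (Recipe 4).
dorsyl: reached.
zanbel: reached.
gorfen: reached.
haltam would need wexzor and gorfen (Recipe 3), but wexzor is never obtained.
kyeren: reached.
Reached: dorsyl, zanbel, gorfen, and kyeren — 4 of the 5.

4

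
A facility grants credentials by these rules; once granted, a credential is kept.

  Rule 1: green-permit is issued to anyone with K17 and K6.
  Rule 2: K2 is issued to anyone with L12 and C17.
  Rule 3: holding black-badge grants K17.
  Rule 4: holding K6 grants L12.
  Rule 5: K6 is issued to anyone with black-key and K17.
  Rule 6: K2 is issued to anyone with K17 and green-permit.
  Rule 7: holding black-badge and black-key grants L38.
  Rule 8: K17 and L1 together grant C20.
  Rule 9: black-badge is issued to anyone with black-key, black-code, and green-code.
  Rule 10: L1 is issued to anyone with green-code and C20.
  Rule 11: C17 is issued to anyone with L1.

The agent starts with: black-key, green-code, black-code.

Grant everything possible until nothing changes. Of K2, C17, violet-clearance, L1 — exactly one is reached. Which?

K2

Holding black-key, black-code, and green-code grants black-badge (Rule 9).
Holding black-badge grants K17 (Rule 3).
Holding black-key and K17 grants K6 (Rule 5).
Holding K17 and K6 grants green-permit (Rule 1).
Holding K17 and green-permit grants K2 (Rule 6).
No rule produces violet-clearance, and it is not given. C17 would need L1 (Rule 11), but L1 is never granted. L1 would need green-code and C20 (Rule 10), but C20 is never granted.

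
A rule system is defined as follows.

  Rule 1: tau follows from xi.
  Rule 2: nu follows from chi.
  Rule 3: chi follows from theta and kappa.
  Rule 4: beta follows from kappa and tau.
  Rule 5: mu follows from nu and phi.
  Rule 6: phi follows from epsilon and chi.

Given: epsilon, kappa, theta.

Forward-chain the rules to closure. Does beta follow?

No

beta would need kappa and tau (Rule 4), but tau is never established.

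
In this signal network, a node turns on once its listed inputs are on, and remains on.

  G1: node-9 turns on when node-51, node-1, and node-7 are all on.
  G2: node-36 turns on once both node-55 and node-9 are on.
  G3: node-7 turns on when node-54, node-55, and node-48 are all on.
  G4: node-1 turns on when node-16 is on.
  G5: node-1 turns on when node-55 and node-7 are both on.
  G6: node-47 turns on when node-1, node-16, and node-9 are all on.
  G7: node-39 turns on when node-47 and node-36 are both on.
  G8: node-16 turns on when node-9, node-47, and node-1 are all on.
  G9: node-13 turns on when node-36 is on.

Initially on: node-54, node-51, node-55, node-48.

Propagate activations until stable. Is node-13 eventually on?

Yes

G3: node-54, node-55, and node-48 on → node-7 on.
G5: node-55 and node-7 on → node-1 on.
G1: node-51, node-1, and node-7 on → node-9 on.
node-55 and node-9 are on, so node-36 turns on (G2).
G9: node-36 on → node-13 on.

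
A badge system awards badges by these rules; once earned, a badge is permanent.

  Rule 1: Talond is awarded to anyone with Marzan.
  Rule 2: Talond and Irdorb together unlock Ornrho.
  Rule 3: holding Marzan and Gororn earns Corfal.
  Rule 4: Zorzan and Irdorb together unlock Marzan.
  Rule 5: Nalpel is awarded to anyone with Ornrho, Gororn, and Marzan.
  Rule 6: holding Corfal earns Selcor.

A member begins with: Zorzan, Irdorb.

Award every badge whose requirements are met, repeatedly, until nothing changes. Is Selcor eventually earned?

Selcor would need Corfal (Rule 6), but Corfal is never earned.

No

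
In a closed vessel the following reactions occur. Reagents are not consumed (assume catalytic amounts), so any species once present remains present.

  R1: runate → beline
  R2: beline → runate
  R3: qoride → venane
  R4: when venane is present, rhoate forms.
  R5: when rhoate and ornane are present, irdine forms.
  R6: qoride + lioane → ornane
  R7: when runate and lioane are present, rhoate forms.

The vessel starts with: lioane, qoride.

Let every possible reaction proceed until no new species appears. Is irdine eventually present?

Yes

qoride and lioane present → ornane forms (R6).
qoride present → venane forms (R3).
venane present → rhoate forms (R4).
rhoate and ornane present → irdine forms (R5).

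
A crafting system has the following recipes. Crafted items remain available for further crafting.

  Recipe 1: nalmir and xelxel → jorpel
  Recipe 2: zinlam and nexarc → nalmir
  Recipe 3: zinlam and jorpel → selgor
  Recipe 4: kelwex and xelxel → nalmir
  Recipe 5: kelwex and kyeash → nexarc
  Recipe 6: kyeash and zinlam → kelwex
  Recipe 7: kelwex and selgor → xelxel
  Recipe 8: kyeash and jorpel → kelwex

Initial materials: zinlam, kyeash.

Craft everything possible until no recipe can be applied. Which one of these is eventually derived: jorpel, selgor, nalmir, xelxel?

nalmir

kyeash and zinlam → kelwex (Recipe 6).
Using Recipe 5, kelwex and kyeash make nexarc.
Using Recipe 2, zinlam and nexarc make nalmir.
jorpel would need nalmir and xelxel (Recipe 1), but xelxel is never obtained. selgor would need zinlam and jorpel (Recipe 3), but jorpel is never obtained. xelxel would need kelwex and selgor (Recipe 7), but selgor is never obtained.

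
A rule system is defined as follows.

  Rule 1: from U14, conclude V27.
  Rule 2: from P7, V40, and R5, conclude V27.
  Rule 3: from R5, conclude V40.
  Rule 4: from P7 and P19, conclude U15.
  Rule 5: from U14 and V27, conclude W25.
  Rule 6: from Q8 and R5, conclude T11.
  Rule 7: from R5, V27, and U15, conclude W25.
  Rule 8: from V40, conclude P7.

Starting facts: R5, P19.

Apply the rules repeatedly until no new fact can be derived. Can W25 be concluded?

Yes

From R5, Rule 3 gives V40.
V40 holds, so P7 follows (Rule 8).
P7, V40, and R5 hold, so V27 follows (Rule 2).
From P7 and P19, Rule 4 gives U15.
From R5, V27, and U15, Rule 7 gives W25.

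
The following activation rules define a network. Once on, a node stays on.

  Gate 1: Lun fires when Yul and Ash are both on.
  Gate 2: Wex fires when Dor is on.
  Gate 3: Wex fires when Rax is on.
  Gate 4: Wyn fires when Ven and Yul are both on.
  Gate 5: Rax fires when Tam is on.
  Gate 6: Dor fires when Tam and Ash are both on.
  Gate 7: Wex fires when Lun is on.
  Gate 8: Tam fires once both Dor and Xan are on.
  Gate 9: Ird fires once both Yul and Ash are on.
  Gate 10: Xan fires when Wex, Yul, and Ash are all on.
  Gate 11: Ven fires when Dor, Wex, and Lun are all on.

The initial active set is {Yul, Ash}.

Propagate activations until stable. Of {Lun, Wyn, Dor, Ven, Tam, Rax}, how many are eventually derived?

1

Yul and Ash are on, so Lun fires (Gate 1).
Lun: reached.
Wyn would need Ven and Yul (Gate 4), but Ven never turns on.
Dor would need Tam and Ash (Gate 6), but Tam never turns on.
Ven would need Dor, Wex, and Lun (Gate 11), but Dor never turns on.
Tam would need Dor and Xan (Gate 8), but Dor never turns on.
Rax would need Tam (Gate 5), but Tam never turns on.
Reached: Lun — 1 of the 6.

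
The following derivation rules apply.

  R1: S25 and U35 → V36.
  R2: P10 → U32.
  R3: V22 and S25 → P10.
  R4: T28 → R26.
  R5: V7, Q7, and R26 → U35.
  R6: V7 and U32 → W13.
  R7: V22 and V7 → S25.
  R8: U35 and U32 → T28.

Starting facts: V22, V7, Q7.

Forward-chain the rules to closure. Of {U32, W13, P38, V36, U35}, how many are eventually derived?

2

V22 and V7 hold, so S25 follows (R7).
From V22 and S25, R3 gives P10.
From P10, R2 gives U32.
V7 and U32 hold, so W13 follows (R6).
U32: reached.
W13: reached.
No rule produces P38, and it is not given.
V36 would need S25 and U35 (R1), but U35 is never established.
U35 would need V7, Q7, and R26 (R5), but R26 is never established.
Reached: U32 and W13 — 2 of the 5.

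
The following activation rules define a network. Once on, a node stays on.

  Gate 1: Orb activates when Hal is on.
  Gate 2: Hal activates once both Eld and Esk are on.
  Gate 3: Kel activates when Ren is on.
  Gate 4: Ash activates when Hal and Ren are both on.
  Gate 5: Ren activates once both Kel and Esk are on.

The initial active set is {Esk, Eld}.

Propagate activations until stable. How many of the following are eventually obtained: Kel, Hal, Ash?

Eld and Esk are on, so Hal activates (Gate 2).
Kel would need Ren (Gate 3), but Ren never turns on.
Hal: reached.
Ash would need Hal and Ren (Gate 4), but Ren never turns on.
Reached: Hal — 1 of the 3.

1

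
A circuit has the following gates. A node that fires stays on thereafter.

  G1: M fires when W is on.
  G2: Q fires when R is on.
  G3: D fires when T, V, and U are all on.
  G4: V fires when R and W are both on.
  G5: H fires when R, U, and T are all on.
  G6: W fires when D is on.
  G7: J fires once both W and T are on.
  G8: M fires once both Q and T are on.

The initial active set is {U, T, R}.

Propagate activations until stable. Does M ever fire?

Yes

G2: R on → Q on.
Q and T are on, so M fires (G8).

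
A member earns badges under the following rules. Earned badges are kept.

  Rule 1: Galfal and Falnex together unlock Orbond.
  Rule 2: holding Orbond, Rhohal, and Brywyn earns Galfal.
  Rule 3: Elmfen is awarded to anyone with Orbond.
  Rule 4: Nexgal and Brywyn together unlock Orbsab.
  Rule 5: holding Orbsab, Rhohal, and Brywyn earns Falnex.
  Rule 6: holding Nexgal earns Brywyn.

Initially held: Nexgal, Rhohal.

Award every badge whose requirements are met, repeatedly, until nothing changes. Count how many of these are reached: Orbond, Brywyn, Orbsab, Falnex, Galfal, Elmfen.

3

With Nexgal, Brywyn is earned (Rule 6).
With Nexgal and Brywyn, Orbsab is earned (Rule 4).
With Orbsab, Rhohal, and Brywyn, Falnex is earned (Rule 5).
Orbond would need Galfal and Falnex (Rule 1), but Galfal is never earned.
Brywyn: reached.
Orbsab: reached.
Falnex: reached.
Galfal would need Orbond, Rhohal, and Brywyn (Rule 2), but Orbond is never earned.
Elmfen would need Orbond (Rule 3), but Orbond is never earned.
Reached: Brywyn, Orbsab, and Falnex — 3 of the 6.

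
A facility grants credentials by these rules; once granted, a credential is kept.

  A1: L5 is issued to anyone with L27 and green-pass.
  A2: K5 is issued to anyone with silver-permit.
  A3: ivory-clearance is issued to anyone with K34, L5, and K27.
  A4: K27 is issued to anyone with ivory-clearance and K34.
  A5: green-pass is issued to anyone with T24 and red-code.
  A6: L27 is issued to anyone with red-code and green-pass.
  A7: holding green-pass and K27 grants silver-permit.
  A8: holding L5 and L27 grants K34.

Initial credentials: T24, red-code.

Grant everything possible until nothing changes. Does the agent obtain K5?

No

K5 would need silver-permit (A2), but silver-permit is never granted.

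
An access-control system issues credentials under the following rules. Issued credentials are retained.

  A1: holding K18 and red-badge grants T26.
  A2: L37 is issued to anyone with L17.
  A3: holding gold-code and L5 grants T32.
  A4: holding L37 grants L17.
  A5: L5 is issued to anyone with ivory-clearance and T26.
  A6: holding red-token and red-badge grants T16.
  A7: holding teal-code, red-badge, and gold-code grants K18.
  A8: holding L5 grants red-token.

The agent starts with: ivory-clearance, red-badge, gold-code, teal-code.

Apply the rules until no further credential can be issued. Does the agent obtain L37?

L37 would need L17 (A2), but L17 is never granted.

No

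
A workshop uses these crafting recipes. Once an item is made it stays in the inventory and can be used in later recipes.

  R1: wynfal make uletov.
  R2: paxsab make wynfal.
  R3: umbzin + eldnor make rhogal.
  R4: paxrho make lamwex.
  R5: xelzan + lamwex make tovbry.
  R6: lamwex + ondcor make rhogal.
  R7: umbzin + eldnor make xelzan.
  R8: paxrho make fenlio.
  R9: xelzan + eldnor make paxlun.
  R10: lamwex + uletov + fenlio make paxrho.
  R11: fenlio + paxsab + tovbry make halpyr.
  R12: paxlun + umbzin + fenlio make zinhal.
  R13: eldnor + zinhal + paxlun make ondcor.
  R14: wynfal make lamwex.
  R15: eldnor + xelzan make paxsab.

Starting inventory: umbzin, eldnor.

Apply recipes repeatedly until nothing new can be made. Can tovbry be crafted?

Using R7, umbzin and eldnor make xelzan.
Using R15, eldnor and xelzan make paxsab.
paxsab → wynfal (R2).
wynfal → lamwex (R14).
Using R5, xelzan and lamwex make tovbry.

Yes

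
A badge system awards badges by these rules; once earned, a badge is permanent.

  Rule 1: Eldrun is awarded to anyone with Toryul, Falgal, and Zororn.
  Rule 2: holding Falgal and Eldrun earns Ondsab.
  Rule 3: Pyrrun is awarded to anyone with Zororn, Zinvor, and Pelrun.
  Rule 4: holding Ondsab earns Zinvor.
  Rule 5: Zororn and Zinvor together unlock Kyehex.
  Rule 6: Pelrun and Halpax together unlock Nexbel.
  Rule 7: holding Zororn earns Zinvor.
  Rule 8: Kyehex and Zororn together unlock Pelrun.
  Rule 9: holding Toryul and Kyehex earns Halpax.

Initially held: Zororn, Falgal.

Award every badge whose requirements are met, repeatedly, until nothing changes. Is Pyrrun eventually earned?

With Zororn, Zinvor is earned (Rule 7).
With Zororn and Zinvor, Kyehex is earned (Rule 5).
With Kyehex and Zororn, Pelrun is earned (Rule 8).
With Zororn, Zinvor, and Pelrun, Pyrrun is earned (Rule 3).

Yes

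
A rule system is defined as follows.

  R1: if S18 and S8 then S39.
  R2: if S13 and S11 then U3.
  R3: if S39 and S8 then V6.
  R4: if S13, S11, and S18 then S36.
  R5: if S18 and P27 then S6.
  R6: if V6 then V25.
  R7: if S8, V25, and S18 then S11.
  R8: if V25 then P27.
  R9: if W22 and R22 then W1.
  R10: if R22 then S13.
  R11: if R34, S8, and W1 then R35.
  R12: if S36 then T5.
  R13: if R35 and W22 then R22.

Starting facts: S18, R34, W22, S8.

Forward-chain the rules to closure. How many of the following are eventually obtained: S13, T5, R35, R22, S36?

S13 would need R22 (R10), but R22 is never established.
T5 would need S36 (R12), but S36 is never established.
R35 would need R34, S8, and W1 (R11), but W1 is never established.
R22 would need R35 and W22 (R13), but R35 is never established.
S36 would need S13, S11, and S18 (R4), but S13 is never established.
None of the 5 are reached.

0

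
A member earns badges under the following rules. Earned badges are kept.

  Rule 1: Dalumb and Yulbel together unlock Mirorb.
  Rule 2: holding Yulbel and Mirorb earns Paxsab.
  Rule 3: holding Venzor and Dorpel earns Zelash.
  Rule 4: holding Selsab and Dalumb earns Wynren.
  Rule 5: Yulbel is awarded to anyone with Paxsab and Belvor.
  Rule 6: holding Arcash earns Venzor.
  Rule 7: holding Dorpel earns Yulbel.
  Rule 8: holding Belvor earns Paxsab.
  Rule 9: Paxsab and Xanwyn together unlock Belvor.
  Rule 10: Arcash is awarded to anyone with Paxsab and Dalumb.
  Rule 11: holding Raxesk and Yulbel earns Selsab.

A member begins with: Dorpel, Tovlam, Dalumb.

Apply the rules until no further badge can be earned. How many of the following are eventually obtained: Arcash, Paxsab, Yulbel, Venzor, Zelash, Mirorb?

With Dorpel, Yulbel is earned (Rule 7).
With Dalumb and Yulbel, Mirorb is earned (Rule 1).
With Yulbel and Mirorb, Paxsab is earned (Rule 2).
With Paxsab and Dalumb, Arcash is earned (Rule 10).
With Arcash, Venzor is earned (Rule 6).
With Venzor and Dorpel, Zelash is earned (Rule 3).
Arcash: reached.
Paxsab: reached.
Yulbel: reached.
Venzor: reached.
Zelash: reached.
Mirorb: reached.
All 6 are reached.

6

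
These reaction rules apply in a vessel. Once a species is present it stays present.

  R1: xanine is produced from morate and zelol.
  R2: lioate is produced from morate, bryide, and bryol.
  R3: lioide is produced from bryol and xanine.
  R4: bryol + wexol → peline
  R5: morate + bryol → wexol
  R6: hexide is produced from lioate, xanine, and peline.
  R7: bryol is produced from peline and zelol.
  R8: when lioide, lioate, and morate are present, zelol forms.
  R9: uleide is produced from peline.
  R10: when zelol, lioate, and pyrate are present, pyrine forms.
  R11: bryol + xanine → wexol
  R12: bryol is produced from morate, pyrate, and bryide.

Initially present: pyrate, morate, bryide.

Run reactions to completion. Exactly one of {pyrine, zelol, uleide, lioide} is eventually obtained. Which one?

uleide

morate, pyrate, and bryide present → bryol forms (R12).
morate and bryol present → wexol forms (R5).
bryol and wexol present → peline forms (R4).
peline present → uleide forms (R9).
zelol would need lioide, lioate, and morate (R8), but lioide never forms. pyrine would need zelol, lioate, and pyrate (R10), but zelol never forms. lioide would need bryol and xanine (R3), but xanine never forms.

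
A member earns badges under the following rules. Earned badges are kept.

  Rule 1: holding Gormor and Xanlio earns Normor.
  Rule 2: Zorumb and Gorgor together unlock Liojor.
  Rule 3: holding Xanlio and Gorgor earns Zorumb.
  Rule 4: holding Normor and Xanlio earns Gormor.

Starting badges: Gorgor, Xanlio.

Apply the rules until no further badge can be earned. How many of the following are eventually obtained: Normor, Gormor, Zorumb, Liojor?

With Xanlio and Gorgor, Zorumb is earned (Rule 3).
With Zorumb and Gorgor, Liojor is earned (Rule 2).
Normor would need Gormor and Xanlio (Rule 1), but Gormor is never earned.
Gormor would need Normor and Xanlio (Rule 4), but Normor is never earned.
Zorumb: reached.
Liojor: reached.
Reached: Zorumb and Liojor — 2 of the 4.

2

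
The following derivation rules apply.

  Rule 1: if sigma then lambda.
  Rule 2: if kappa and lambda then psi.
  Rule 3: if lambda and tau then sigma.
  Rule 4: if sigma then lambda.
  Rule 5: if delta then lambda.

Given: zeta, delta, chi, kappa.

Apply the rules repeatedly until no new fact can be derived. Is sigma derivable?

sigma would need lambda and tau (Rule 3), but tau is never established.

No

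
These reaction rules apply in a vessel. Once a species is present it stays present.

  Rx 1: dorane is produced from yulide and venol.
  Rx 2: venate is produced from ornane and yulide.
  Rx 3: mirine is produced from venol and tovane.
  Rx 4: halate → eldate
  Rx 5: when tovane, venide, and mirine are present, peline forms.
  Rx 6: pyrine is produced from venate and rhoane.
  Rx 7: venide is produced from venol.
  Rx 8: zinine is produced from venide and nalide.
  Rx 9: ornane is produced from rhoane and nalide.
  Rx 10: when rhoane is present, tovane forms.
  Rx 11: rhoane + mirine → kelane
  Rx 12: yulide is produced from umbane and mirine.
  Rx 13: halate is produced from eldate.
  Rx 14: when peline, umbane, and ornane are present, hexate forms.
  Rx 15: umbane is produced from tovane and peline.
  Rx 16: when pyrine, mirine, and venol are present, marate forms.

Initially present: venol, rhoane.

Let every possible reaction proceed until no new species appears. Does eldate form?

eldate would need halate (Rx 4), but halate never forms.

No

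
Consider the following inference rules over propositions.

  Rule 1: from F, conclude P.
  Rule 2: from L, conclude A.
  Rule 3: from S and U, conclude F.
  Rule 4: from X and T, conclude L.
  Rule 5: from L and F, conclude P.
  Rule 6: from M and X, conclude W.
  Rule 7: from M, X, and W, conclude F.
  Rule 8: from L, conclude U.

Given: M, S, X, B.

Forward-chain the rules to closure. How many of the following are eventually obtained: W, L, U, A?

1

From M and X, Rule 6 gives W.
W: reached.
L would need X and T (Rule 4), but T is never established.
U would need L (Rule 8), but L is never established.
A would need L (Rule 2), but L is never established.
Reached: W — 1 of the 4.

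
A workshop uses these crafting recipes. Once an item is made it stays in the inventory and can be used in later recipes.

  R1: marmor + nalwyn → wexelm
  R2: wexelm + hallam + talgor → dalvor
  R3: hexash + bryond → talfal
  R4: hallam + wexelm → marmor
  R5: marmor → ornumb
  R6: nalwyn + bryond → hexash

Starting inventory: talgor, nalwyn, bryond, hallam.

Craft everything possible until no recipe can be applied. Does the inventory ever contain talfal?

Yes

Using R6, nalwyn and bryond make hexash.
hexash + bryond → talfal (R3).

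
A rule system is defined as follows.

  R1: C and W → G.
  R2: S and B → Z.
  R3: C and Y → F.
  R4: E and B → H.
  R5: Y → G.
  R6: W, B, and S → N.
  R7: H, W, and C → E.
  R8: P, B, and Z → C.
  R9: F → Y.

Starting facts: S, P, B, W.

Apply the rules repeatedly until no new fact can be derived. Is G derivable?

Yes

From S and B, R2 gives Z.
P, B, and Z hold, so C follows (R8).
C and W hold, so G follows (R1).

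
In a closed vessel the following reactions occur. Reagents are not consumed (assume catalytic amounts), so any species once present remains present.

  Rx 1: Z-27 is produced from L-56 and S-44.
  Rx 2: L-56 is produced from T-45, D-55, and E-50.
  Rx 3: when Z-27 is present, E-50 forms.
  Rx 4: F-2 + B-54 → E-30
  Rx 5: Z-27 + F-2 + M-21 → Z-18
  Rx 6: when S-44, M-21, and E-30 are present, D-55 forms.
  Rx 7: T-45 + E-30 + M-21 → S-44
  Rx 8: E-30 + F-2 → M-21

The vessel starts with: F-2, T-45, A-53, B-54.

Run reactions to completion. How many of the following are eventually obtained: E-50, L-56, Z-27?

0

E-50 would need Z-27 (Rx 3), but Z-27 never forms.
L-56 would need T-45, D-55, and E-50 (Rx 2), but E-50 never forms.
Z-27 would need L-56 and S-44 (Rx 1), but L-56 never forms.
None of the 3 are reached.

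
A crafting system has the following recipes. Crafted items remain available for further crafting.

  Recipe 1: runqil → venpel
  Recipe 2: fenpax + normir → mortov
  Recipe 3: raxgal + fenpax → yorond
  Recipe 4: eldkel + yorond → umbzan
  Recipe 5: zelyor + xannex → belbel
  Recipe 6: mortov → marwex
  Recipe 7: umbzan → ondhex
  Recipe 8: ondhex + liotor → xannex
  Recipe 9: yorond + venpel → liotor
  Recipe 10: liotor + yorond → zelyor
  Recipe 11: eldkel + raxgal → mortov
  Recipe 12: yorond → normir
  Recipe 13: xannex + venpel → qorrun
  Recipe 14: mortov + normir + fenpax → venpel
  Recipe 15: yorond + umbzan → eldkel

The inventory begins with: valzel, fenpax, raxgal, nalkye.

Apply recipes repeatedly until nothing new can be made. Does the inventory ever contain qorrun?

qorrun would need xannex and venpel (Recipe 13), but xannex is never obtained.

No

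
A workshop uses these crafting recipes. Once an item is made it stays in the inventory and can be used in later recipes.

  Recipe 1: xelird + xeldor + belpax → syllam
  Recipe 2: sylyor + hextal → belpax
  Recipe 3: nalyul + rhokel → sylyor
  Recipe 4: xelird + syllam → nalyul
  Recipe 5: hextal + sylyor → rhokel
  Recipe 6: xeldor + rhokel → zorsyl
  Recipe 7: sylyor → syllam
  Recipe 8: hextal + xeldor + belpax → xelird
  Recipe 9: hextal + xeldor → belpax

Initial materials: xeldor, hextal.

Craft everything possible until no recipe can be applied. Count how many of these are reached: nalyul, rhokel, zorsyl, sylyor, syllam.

Using Recipe 9, hextal and xeldor make belpax.
Using Recipe 8, hextal, xeldor, and belpax make xelird.
xelird + xeldor + belpax → syllam (Recipe 1).
Using Recipe 4, xelird and syllam make nalyul.
nalyul: reached.
rhokel would need hextal and sylyor (Recipe 5), but sylyor is never obtained.
zorsyl would need xeldor and rhokel (Recipe 6), but rhokel is never obtained.
sylyor would need nalyul and rhokel (Recipe 3), but rhokel is never obtained.
syllam: reached.
Reached: nalyul and syllam — 2 of the 5.

2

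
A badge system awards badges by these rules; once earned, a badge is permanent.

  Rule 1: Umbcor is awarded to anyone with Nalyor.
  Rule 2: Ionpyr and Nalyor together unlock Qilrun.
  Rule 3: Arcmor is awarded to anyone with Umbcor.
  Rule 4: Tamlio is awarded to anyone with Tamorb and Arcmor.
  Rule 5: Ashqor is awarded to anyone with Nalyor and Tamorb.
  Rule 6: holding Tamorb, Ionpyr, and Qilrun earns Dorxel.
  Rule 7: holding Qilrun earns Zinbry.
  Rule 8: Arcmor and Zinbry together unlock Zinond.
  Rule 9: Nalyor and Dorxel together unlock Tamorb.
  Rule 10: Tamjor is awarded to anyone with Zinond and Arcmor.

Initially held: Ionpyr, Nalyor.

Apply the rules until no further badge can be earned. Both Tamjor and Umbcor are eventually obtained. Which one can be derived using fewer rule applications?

Umbcor

Umbcor: With Nalyor, Umbcor is earned (Rule 1). [1 rule application]
Tamjor: With Nalyor, Umbcor is earned (Rule 1). With Ionpyr and Nalyor, Qilrun is earned (Rule 2). With Qilrun, Zinbry is earned (Rule 7). With Umbcor, Arcmor is earned (Rule 3). With Arcmor and Zinbry, Zinond is earned (Rule 8). With Zinond and Arcmor, Tamjor is earned (Rule 10). [6 rule applications]
Umbcor needs fewer.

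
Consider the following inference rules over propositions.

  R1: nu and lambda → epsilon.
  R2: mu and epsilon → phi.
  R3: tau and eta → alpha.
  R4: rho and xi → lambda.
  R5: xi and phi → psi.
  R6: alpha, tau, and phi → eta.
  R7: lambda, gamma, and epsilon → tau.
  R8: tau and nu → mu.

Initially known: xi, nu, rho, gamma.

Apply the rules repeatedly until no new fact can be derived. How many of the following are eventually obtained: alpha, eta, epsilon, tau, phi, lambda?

From rho and xi, R4 gives lambda.
From nu and lambda, R1 gives epsilon.
From lambda, gamma, and epsilon, R7 gives tau.
From tau and nu, R8 gives mu.
mu and epsilon hold, so phi follows (R2).
alpha would need tau and eta (R3), but eta is never established.
eta would need alpha, tau, and phi (R6), but alpha is never established.
epsilon: reached.
tau: reached.
phi: reached.
lambda: reached.
Reached: epsilon, tau, phi, and lambda — 4 of the 6.

4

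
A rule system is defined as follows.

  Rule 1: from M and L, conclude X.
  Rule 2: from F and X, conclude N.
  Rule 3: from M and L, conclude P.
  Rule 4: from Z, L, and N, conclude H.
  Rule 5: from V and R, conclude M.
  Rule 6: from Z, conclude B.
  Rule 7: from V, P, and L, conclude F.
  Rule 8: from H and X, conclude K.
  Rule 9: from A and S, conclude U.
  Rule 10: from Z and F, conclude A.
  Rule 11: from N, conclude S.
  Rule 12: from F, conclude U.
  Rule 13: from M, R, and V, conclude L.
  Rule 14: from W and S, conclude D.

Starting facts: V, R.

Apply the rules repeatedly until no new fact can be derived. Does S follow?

From V and R, Rule 5 gives M.
M, R, and V hold, so L follows (Rule 13).
M and L hold, so X follows (Rule 1).
M and L hold, so P follows (Rule 3).
From V, P, and L, Rule 7 gives F.
F and X hold, so N follows (Rule 2).
N holds, so S follows (Rule 11).

Yes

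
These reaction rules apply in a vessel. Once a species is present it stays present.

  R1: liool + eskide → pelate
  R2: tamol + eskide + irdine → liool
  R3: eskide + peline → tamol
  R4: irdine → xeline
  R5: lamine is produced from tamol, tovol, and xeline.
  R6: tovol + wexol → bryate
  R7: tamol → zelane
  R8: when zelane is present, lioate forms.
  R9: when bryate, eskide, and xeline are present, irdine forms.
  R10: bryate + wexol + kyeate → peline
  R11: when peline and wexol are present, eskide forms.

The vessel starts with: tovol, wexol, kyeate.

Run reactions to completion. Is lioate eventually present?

tovol and wexol present → bryate forms (R6).
bryate, wexol, and kyeate present → peline forms (R10).
peline and wexol present → eskide forms (R11).
eskide and peline present → tamol forms (R3).
tamol present → zelane forms (R7).
zelane present → lioate forms (R8).

Yes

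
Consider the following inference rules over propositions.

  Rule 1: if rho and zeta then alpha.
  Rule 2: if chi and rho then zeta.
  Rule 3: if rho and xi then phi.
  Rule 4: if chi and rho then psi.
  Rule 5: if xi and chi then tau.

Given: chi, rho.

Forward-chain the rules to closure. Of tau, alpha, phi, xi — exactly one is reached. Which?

alpha

chi and rho hold, so zeta follows (Rule 2).
rho and zeta hold, so alpha follows (Rule 1).
No rule produces xi, and it is not given. tau would need xi and chi (Rule 5), but xi is never established. phi would need rho and xi (Rule 3), but xi is never established.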